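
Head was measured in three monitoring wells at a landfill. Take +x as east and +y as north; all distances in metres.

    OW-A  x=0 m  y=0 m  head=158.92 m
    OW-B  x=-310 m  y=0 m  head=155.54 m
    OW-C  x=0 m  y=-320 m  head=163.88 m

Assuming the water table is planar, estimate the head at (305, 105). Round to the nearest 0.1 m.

∂h/∂x = (155.54 − 158.92) / (-310 − 0) = +0.01090
∂h/∂y = (163.88 − 158.92) / (-320 − 0) = -0.01550
h(305, 105) = 158.92 + (+0.01090)·(305) + (-0.01550)·(105) = 158.92 +3.325 -1.628 = 160.618 m.

160.6 m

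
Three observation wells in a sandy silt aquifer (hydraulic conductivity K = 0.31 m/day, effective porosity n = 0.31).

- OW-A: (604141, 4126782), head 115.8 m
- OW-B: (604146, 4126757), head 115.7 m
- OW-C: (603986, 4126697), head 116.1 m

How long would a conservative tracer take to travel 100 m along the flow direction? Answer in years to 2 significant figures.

Differences from OW-A: to OW-B (Δx, Δy, Δh) = (5, -25, -0.1); to OW-C = (-155, -85, +0.3).
Solve a·Δx + b·Δy = Δh: det = 5·(-85) − (-155)·(-25) = -4300.
∂h/∂x = [(-0.1)·(-85) − (+0.3)·(-25)] / -4300 = -0.003721
∂h/∂y = [5·(+0.3) − (-155)·(-0.1)] / -4300 = +0.003256
|∇h| = √(-0.003721² + 0.003256²) = 0.004944
Seepage velocity v = K·i/n = 0.31 × 0.004944 / 0.31 = 0.004944 m/day.
t = 100 / 0.004944 = 2.023e+04 days = 55.4 years.

55 years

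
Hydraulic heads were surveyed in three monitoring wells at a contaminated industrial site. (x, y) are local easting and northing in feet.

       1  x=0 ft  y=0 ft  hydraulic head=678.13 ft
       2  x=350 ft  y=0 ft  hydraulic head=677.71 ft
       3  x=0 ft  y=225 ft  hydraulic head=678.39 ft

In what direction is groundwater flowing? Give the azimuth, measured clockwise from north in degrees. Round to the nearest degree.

134°

∂h/∂x = (677.71 − 678.13) / (350 − 0) = -0.001200
∂h/∂y = (678.39 − 678.13) / (225 − 0) = +0.001156
Flow direction (−∇h) has components (+0.001200 E, -0.001156 N).
Azimuth = atan2(E, N) = atan2(+0.001200, -0.001156) = 133.9° ≈ 134°.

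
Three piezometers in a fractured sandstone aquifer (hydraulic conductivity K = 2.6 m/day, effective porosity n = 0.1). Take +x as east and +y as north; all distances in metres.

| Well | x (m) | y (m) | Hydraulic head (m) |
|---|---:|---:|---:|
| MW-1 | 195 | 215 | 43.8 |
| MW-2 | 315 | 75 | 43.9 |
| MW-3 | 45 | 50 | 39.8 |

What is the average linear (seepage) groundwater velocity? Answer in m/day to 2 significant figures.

0.47 m/day

Taking MW-1 as reference: MW-2−MW-1 = (120, -140, +0.1); MW-3−MW-1 = (-150, -165, -4.0).
Solve a·Δx + b·Δy = Δh: det = 120·(-165) − (-150)·(-140) = -40800.
∂h/∂x = [(+0.1)·(-165) − (-4.0)·(-140)] / -40800 = +0.01413
∂h/∂y = [120·(-4.0) − (-150)·(+0.1)] / -40800 = +0.01140
|∇h| = √(0.01413² + 0.01140²) = 0.01816
Seepage velocity v = K·i/n = 2.6 × 0.01816 / 0.1 = 0.4722 m/day.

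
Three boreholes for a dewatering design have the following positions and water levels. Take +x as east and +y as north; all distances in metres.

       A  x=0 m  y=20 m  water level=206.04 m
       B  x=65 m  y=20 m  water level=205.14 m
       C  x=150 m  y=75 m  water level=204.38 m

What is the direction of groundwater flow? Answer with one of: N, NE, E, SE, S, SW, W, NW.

SE

With h = a·x + b·y + c and A as origin, the differences give:
  65·a + 0·b = -0.90
  150·a + 55·b = -1.66
Eliminate b (×55 and ×0, subtract): 3575·a = -49.500 → a = ∂h/∂x = -0.01385
Back-substitute: b = ∂h/∂y = +0.007580.
Flow = −∇h = (+0.01385 east, -0.007580 north), which points southeast.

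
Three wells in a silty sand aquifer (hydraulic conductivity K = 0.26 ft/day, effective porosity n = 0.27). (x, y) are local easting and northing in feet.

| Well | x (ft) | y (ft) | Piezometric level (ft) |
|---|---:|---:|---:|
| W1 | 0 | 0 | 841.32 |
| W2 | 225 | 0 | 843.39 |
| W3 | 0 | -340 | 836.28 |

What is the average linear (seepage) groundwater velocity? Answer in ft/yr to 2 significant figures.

6.1 ft/yr

∂h/∂x = (843.39 − 841.32) / (225 − 0) = +0.009200
∂h/∂y = (836.28 − 841.32) / (-340 − 0) = +0.01482
|∇h| = √(0.009200² + 0.01482²) = 0.01744
Seepage velocity v = K·i/n = 0.26 × 0.01744 / 0.27 = 0.01679 ft/day = 6.133 ft/yr.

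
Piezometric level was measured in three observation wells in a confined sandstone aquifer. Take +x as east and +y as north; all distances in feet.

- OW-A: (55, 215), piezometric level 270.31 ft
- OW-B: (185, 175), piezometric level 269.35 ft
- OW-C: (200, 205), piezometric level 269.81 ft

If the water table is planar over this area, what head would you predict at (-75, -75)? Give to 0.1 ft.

Differences from OW-A: to OW-B (Δx, Δy, Δh) = (130, -40, -0.96); to OW-C = (145, -10, -0.50).
Solve a·Δx + b·Δy = Δh: det = 130·(-10) − 145·(-40) = 4500.
∂h/∂x = [(-0.96)·(-10) − (-0.50)·(-40)] / 4500 = -0.002311
∂h/∂y = [130·(-0.50) − 145·(-0.96)] / 4500 = +0.01649
h(-75, -75) = 270.31 + (-0.002311)·(-130) + (+0.01649)·(-290) = 270.31 +0.300 -4.782 = 265.829 ft.

265.8 ft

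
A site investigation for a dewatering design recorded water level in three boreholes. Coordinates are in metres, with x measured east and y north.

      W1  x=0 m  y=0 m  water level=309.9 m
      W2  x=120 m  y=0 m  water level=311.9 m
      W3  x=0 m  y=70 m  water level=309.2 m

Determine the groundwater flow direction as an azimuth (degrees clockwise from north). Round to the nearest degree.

301°

∂h/∂x = (311.9 − 309.9) / (120 − 0) = +0.01667
∂h/∂y = (309.2 − 309.9) / (70 − 0) = -0.010000
Flow direction (−∇h) has components (-0.01667 E, +0.010000 N).
Azimuth = atan2(E, N) = atan2(-0.01667, +0.010000) = 301.0° ≈ 301°.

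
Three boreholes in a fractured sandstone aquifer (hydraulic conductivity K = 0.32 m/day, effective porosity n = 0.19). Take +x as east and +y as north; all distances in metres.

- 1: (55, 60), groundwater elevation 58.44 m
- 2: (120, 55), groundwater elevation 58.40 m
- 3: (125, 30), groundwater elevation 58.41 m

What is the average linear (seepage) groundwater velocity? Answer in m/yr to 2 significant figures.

0.52 m/yr

Taking 1 as reference: 2−1 = (65, -5, -0.04); 3−1 = (70, -30, -0.03).
Solve a·Δx + b·Δy = Δh: det = 65·(-30) − 70·(-5) = -1600.
∂h/∂x = [(-0.04)·(-30) − (-0.03)·(-5)] / -1600 = -0.0006562
∂h/∂y = [65·(-0.03) − 70·(-0.04)] / -1600 = -0.0005312
|∇h| = √(-0.0006562² + -0.0005312²) = 0.0008443
Seepage velocity v = K·i/n = 0.32 × 0.0008443 / 0.19 = 0.001422 m/day = 0.5194 m/yr.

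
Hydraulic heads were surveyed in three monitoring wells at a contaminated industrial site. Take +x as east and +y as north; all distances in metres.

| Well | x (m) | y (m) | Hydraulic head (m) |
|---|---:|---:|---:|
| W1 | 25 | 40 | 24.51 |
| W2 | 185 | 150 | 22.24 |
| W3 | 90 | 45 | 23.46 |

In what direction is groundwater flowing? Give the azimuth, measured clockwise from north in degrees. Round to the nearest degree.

Differences from W1: to W2 (Δx, Δy, Δh) = (160, 110, -2.27); to W3 = (65, 5, -1.05).
Determinant of the coordinate differences = 160·5 − 65·110 = -6350.
∂h/∂x = [(-2.27)·5 − (-1.05)·110] / -6350 = -0.01640
∂h/∂y = [160·(-1.05) − 65·(-2.27)] / -6350 = +0.003220
Flow direction (−∇h) has components (+0.01640 E, -0.003220 N).
Azimuth = atan2(E, N) = atan2(+0.01640, -0.003220) = 101.1° ≈ 101°.

101°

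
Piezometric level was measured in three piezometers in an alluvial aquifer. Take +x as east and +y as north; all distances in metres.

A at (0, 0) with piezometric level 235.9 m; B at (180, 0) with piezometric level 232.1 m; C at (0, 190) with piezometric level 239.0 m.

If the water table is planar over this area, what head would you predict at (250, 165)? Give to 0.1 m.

233.3 m

∂h/∂x = (232.1 − 235.9) / (180 − 0) = -0.02111
∂h/∂y = (239.0 − 235.9) / (190 − 0) = +0.01632
h(250, 165) = 235.9 + (-0.02111)·(250) + (+0.01632)·(165) = 235.9 -5.278 +2.692 = 233.314 m.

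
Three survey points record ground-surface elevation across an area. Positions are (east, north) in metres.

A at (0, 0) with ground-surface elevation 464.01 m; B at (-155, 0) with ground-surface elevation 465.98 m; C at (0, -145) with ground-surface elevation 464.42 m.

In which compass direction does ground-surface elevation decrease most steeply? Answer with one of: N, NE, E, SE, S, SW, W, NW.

E

∂z/∂x = (465.98 − 464.01) / (-155 − 0) = -0.01271
∂z/∂y = (464.42 − 464.01) / (-145 − 0) = -0.002828
Steepest decrease is along −∇f = (+0.01271 E, +0.002828 N) → east.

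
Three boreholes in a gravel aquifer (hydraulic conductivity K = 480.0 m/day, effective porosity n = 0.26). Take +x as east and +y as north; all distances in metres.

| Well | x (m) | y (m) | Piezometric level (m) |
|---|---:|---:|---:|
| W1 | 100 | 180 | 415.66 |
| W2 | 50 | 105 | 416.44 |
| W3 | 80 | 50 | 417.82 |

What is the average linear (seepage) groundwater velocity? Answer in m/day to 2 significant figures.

With h = a·x + b·y + c and W1 as origin, the differences give:
  (-50)·a + (-75)·b = +0.78
  (-20)·a + (-130)·b = +2.16
Eliminate b (×(-130) and ×(-75), subtract): 5000·a = 60.600 → a = ∂h/∂x = +0.01212
Back-substitute: b = ∂h/∂y = -0.01848.
|∇h| = √(0.01212² + -0.01848²) = 0.0221
Seepage velocity v = K·i/n = 480.0 × 0.0221 / 0.26 = 40.8 m/day.

41 m/day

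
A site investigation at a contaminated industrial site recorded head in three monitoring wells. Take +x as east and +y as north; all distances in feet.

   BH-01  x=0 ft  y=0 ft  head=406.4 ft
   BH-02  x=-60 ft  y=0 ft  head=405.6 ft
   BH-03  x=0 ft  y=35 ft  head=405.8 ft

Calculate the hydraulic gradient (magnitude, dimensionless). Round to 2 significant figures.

0.022

∂h/∂x = (405.6 − 406.4) / (-60 − 0) = +0.01333
∂h/∂y = (405.8 − 406.4) / (35 − 0) = -0.01714
|∇h| = √(0.01333² + -0.01714²) = 0.02171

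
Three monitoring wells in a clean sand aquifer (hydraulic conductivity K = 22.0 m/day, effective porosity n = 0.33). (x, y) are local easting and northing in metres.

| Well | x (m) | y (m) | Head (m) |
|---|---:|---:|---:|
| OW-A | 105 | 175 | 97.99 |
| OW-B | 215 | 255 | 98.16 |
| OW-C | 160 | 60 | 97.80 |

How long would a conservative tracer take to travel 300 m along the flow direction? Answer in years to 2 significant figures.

6.9 years

With h = a·x + b·y + c and OW-A as origin, the differences give:
  110·a + 80·b = +0.17
  55·a + (-115)·b = -0.19
Eliminate b (×(-115) and ×80, subtract): -17050·a = -4.350 → a = ∂h/∂x = +0.0002551
Back-substitute: b = ∂h/∂y = +0.001774.
|∇h| = √(0.0002551² + 0.001774²) = 0.001792
Seepage velocity v = K·i/n = 22.0 × 0.001792 / 0.33 = 0.1195 m/day.
t = 300 / 0.1195 = 2510 days = 6.87 years.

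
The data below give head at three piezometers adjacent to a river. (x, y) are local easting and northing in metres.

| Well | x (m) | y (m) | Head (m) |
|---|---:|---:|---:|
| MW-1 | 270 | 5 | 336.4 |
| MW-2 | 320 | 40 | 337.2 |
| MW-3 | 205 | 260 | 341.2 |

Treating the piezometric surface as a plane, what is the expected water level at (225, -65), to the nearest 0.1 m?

With h = a·x + b·y + c and MW-1 as origin, the differences give:
  50·a + 35·b = +0.8
  (-65)·a + 255·b = +4.8
Eliminate b (×255 and ×35, subtract): 15025·a = 36.00 → a = ∂h/∂x = +0.002396
Back-substitute: b = ∂h/∂y = +0.01943.
h(225, -65) = 336.4 + (+0.002396)·(-45) + (+0.01943)·(-70) = 336.4 -0.108 -1.360 = 334.932 m.

334.9 m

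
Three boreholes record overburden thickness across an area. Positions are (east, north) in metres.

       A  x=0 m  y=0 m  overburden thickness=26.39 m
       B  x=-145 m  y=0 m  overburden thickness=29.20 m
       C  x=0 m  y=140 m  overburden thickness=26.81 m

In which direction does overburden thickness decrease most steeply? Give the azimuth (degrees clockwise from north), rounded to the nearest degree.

∂d/∂x = (29.20 − 26.39) / (-145 − 0) = -0.01938
∂d/∂y = (26.81 − 26.39) / (140 − 0) = +0.003000
Steepest decrease is along −∇f: components (+0.01938 E, -0.003000 N).
Azimuth = atan2(+0.01938, -0.003000) = 98.8° ≈ 099°.

099°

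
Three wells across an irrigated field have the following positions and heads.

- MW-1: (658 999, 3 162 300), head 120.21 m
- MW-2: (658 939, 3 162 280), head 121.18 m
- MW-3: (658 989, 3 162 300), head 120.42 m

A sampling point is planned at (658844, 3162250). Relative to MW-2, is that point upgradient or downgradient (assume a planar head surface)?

upgradient

Differences from MW-1: to MW-2 (Δx, Δy, Δh) = (-60, -20, +0.97); to MW-3 = (-10, 0, +0.21).
Determinant of the coordinate differences = (-60)·0 − (-10)·(-20) = -200.
∂h/∂x = [(+0.97)·0 − (+0.21)·(-20)] / -200 = -0.02100
∂h/∂y = [(-60)·(+0.21) − (-10)·(+0.97)] / -200 = +0.01450
Head at (658844, 3162250) = 120.21 + (-0.02100)·(-155) + (+0.01450)·(-50) = 122.74 m.
That is higher than the 121.18 m at MW-2, so the point is upgradient.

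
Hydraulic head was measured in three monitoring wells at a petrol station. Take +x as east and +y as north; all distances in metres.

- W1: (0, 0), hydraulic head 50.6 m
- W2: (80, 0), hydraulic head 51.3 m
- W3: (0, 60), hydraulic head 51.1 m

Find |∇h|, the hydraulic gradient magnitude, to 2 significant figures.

0.012

∂h/∂x = (51.3 − 50.6) / (80 − 0) = +0.008750
∂h/∂y = (51.1 − 50.6) / (60 − 0) = +0.008333
|∇h| = √(0.008750² + 0.008333²) = 0.01208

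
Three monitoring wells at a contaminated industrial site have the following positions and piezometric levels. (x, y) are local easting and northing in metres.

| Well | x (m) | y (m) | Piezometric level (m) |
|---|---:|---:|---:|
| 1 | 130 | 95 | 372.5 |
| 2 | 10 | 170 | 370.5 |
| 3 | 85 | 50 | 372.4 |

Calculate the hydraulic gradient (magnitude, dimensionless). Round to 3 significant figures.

Three-point gradient (reference 1): Δ to 2 = (-120, 75, -2.0), Δ to 3 = (-45, -45, -0.1).
∂h/∂x = +0.01111, ∂h/∂y = -0.008889 (det = 8775).
|∇h| = √(0.01111² + -0.008889²) = 0.01423

0.0142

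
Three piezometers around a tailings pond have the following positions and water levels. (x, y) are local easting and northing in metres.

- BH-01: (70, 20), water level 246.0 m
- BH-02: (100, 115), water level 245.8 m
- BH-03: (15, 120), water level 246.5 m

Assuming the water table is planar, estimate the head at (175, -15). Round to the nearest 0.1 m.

245.1 m

With h = a·x + b·y + c and BH-01 as origin, the differences give:
  30·a + 95·b = -0.2
  (-55)·a + 100·b = +0.5
Eliminate b (×100 and ×95, subtract): 8225·a = -67.50 → a = ∂h/∂x = -0.008207
Back-substitute: b = ∂h/∂y = +0.0004863.
h(175, -15) = 246.0 + (-0.008207)·(105) + (+0.0004863)·(-35) = 246.0 -0.862 -0.017 = 245.121 m.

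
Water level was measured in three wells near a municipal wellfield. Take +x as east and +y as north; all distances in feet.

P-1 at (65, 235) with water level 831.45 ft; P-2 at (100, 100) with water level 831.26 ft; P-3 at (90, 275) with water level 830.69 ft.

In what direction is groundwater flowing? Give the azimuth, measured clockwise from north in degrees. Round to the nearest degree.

079°

Taking P-1 as reference: P-2−P-1 = (35, -135, -0.19); P-3−P-1 = (25, 40, -0.76).
Solve a·Δx + b·Δy = Δh: det = 35·40 − 25·(-135) = 4775.
∂h/∂x = [(-0.19)·40 − (-0.76)·(-135)] / 4775 = -0.02308
∂h/∂y = [35·(-0.76) − 25·(-0.19)] / 4775 = -0.004576
Flow direction (−∇h) has components (+0.02308 E, +0.004576 N).
Azimuth = atan2(E, N) = atan2(+0.02308, +0.004576) = 78.8° ≈ 079°.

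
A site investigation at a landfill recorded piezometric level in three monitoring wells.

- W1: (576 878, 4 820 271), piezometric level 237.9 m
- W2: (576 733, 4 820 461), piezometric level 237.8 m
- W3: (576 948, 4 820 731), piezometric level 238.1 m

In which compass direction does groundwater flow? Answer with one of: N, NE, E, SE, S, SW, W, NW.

Differences from W1: to W2 (Δx, Δy, Δh) = (-145, 190, -0.1); to W3 = (70, 460, +0.2).
Solve a·Δx + b·Δy = Δh: det = (-145)·460 − 70·190 = -80000.
∂h/∂x = [(-0.1)·460 − (+0.2)·190] / -80000 = +0.001050
∂h/∂y = [(-145)·(+0.2) − 70·(-0.1)] / -80000 = +0.0002750
Flow = −∇h = (-0.001050 east, -0.0002750 north), which points west.

W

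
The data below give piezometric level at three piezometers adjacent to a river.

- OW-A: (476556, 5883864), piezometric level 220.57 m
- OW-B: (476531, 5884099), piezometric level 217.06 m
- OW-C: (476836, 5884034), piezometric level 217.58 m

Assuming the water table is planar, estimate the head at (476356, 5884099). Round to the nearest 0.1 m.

With h = a·x + b·y + c and OW-A as origin, the differences give:
  (-25)·a + 235·b = -3.51
  280·a + 170·b = -2.99
Eliminate b (×170 and ×235, subtract): -70050·a = 105.950 → a = ∂h/∂x = -0.001512
Back-substitute: b = ∂h/∂y = -0.01510.
h(476356, 5884099) = 220.57 + (-0.001512)·(-200) + (-0.01510)·(235) = 220.57 +0.302 -3.548 = 217.325 m.

217.3 m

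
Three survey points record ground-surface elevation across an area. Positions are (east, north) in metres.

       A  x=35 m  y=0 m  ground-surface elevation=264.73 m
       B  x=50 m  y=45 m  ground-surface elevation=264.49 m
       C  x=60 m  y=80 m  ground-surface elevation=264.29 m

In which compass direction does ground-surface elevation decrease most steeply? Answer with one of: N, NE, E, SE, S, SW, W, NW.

NW

With z = a·x + b·y + c and A as origin, the differences give:
  15·a + 45·b = -0.24
  25·a + 80·b = -0.44
Eliminate b (×80 and ×45, subtract): 75·a = 0.600 → a = ∂z/∂x = +0.008000
Back-substitute: b = ∂z/∂y = -0.008000.
Steepest decrease is along −∇f = (-0.008000 E, +0.008000 N) → northwest.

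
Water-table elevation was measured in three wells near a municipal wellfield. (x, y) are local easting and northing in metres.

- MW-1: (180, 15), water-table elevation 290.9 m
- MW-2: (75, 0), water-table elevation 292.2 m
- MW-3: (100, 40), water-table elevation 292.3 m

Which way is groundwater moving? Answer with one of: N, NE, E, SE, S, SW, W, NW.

SE

Taking MW-1 as reference: MW-2−MW-1 = (-105, -15, +1.3); MW-3−MW-1 = (-80, 25, +1.4).
Solve a·Δx + b·Δy = Δh: det = (-105)·25 − (-80)·(-15) = -3825.
∂h/∂x = [(+1.3)·25 − (+1.4)·(-15)] / -3825 = -0.01399
∂h/∂y = [(-105)·(+1.4) − (-80)·(+1.3)] / -3825 = +0.01124
Flow = −∇h = (+0.01399 east, -0.01124 north), which points southeast.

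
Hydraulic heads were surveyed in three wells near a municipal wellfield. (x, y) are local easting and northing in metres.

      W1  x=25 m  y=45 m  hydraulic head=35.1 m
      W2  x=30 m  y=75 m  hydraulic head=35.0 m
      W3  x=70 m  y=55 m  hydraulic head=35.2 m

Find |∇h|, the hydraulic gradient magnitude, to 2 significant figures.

0.0049

Differences from W1: to W2 (Δx, Δy, Δh) = (5, 30, -0.1); to W3 = (45, 10, +0.1).
Solve a·Δx + b·Δy = Δh: det = 5·10 − 45·30 = -1300.
∂h/∂x = [(-0.1)·10 − (+0.1)·30] / -1300 = +0.003077
∂h/∂y = [5·(+0.1) − 45·(-0.1)] / -1300 = -0.003846
|∇h| = √(0.003077² + -0.003846²) = 0.004925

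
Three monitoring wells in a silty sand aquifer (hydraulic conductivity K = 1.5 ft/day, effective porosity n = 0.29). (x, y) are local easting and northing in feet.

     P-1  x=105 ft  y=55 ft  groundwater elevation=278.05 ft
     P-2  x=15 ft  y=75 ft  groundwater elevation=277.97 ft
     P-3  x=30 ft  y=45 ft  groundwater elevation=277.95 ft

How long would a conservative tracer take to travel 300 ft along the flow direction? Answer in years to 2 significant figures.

93 years

With h = a·x + b·y + c and P-1 as origin, the differences give:
  (-90)·a + 20·b = -0.08
  (-75)·a + (-10)·b = -0.10
Eliminate b (×(-10) and ×20, subtract): 2400·a = 2.800 → a = ∂h/∂x = +0.001167
Back-substitute: b = ∂h/∂y = +0.001250.
|∇h| = √(0.001167² + 0.001250²) = 0.00171
Seepage velocity v = K·i/n = 1.5 × 0.00171 / 0.29 = 0.008845 ft/day.
t = 300 / 0.008845 = 3.392e+04 days = 92.9 years.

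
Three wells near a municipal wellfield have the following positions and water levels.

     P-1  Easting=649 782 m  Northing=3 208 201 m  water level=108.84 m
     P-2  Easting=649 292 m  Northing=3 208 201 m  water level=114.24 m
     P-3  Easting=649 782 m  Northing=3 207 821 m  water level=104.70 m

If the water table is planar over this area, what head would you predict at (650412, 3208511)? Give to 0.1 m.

105.3 m

∂h/∂x = (114.24 − 108.84) / (649292 − 649782) = -0.01102
∂h/∂y = (104.70 − 108.84) / (3207821 − 3208201) = +0.01089
h(650412, 3208511) = 108.84 + (-0.01102)·(630) + (+0.01089)·(310) = 108.84 -6.943 +3.377 = 105.275 m.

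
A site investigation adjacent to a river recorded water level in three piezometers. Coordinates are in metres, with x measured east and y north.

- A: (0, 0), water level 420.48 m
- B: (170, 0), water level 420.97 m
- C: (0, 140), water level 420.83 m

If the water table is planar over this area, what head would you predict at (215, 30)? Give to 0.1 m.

421.2 m

∂h/∂x = (420.97 − 420.48) / (170 − 0) = +0.002882
∂h/∂y = (420.83 − 420.48) / (140 − 0) = +0.002500
h(215, 30) = 420.48 + (+0.002882)·(215) + (+0.002500)·(30) = 420.48 +0.620 +0.075 = 421.175 m.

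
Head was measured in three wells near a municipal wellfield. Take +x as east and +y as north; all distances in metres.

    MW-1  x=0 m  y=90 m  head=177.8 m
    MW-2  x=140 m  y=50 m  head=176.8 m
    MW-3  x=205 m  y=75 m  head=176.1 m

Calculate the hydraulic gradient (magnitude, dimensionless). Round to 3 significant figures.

With h = a·x + b·y + c and MW-1 as origin, the differences give:
  140·a + (-40)·b = -1.0
  205·a + (-15)·b = -1.7
Eliminate b (×(-15) and ×(-40), subtract): 6100·a = -53.00 → a = ∂h/∂x = -0.008689
Back-substitute: b = ∂h/∂y = -0.005410.
|∇h| = √(-0.008689² + -0.005410²) = 0.01024

0.0102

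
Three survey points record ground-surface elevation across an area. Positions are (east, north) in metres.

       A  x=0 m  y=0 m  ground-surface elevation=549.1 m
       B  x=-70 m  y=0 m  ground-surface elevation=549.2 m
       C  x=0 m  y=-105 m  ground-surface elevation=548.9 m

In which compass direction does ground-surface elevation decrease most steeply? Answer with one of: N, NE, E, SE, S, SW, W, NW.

SE

∂z/∂x = (549.2 − 549.1) / (-70 − 0) = -0.001429
∂z/∂y = (548.9 − 549.1) / (-105 − 0) = +0.001905
Steepest decrease is along −∇f = (+0.001429 E, -0.001905 N) → southeast.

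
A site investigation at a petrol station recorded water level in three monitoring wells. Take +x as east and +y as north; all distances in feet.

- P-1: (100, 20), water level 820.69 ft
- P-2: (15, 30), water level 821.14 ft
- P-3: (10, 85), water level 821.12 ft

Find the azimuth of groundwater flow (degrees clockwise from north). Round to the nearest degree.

081°

With h = a·x + b·y + c and P-1 as origin, the differences give:
  (-85)·a + 10·b = +0.45
  (-90)·a + 65·b = +0.43
Eliminate b (×65 and ×10, subtract): -4625·a = 24.950 → a = ∂h/∂x = -0.005395
Back-substitute: b = ∂h/∂y = -0.0008541.
Flow direction (−∇h) has components (+0.005395 E, +0.0008541 N).
Azimuth = atan2(E, N) = atan2(+0.005395, +0.0008541) = 81.0° ≈ 081°.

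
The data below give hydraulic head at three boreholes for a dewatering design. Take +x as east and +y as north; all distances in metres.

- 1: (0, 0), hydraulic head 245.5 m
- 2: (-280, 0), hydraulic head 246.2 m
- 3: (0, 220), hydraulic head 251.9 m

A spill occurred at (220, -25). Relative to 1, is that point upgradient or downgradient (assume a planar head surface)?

∂h/∂x = (246.2 − 245.5) / (-280 − 0) = -0.002500
∂h/∂y = (251.9 − 245.5) / (220 − 0) = +0.02909
Head at (220, -25) = 245.5 + (-0.002500)·(220) + (+0.02909)·(-25) = 244.22 m.
That is lower than the 245.5 m at 1, so the point is downgradient.

downgradient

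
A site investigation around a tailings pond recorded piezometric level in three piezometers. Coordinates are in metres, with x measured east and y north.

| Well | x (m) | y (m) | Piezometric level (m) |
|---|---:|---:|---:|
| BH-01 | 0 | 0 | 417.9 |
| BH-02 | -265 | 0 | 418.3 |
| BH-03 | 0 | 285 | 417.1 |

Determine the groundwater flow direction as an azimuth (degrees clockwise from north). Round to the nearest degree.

∂h/∂x = (418.3 − 417.9) / (-265 − 0) = -0.001509
∂h/∂y = (417.1 − 417.9) / (285 − 0) = -0.002807
Flow direction (−∇h) has components (+0.001509 E, +0.002807 N).
Azimuth = atan2(E, N) = atan2(+0.001509, +0.002807) = 28.3° ≈ 028°.

028°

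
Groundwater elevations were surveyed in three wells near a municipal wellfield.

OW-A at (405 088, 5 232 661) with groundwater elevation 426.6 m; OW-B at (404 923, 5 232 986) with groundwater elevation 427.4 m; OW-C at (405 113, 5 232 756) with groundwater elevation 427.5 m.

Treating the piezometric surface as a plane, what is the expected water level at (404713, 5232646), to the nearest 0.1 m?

Differences from OW-A: to OW-B (Δx, Δy, Δh) = (-165, 325, +0.8); to OW-C = (25, 95, +0.9).
Solve a·Δx + b·Δy = Δh: det = (-165)·95 − 25·325 = -23800.
∂h/∂x = [(+0.8)·95 − (+0.9)·325] / -23800 = +0.009097
∂h/∂y = [(-165)·(+0.9) − 25·(+0.8)] / -23800 = +0.007080
h(404713, 5232646) = 426.6 + (+0.009097)·(-375) + (+0.007080)·(-15) = 426.6 -3.411 -0.106 = 423.083 m.

423.1 m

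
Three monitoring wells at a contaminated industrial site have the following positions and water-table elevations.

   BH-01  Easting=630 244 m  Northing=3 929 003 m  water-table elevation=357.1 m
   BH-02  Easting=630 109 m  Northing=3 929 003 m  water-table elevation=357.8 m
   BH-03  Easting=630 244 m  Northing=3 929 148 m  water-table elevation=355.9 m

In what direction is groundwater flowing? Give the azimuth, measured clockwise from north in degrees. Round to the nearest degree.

∂h/∂x = (357.8 − 357.1) / (630109 − 630244) = -0.005185
∂h/∂y = (355.9 − 357.1) / (3929148 − 3929003) = -0.008276
Flow direction (−∇h) has components (+0.005185 E, +0.008276 N).
Azimuth = atan2(E, N) = atan2(+0.005185, +0.008276) = 32.1° ≈ 032°.

032°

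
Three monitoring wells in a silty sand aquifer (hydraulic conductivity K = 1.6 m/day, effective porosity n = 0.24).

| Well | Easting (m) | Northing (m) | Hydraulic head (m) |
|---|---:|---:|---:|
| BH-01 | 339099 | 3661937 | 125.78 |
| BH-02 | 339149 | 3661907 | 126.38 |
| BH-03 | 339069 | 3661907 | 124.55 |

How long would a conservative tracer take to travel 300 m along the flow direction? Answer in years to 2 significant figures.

Differences from BH-01: to BH-02 (Δx, Δy, Δh) = (50, -30, +0.60); to BH-03 = (-30, -30, -1.23).
Solve a·Δx + b·Δy = Δh: det = 50·(-30) − (-30)·(-30) = -2400.
∂h/∂x = [(+0.60)·(-30) − (-1.23)·(-30)] / -2400 = +0.02287
∂h/∂y = [50·(-1.23) − (-30)·(+0.60)] / -2400 = +0.01813
|∇h| = √(0.02287² + 0.01813²) = 0.02918
Seepage velocity v = K·i/n = 1.6 × 0.02918 / 0.24 = 0.1945 m/day.
t = 300 / 0.1945 = 1542 days = 4.22 years.

4.2 years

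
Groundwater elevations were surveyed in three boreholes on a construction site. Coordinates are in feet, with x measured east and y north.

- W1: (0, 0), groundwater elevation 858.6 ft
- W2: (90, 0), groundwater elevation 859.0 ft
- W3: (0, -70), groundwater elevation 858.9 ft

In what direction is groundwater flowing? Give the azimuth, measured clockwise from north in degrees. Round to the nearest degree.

314°

∂h/∂x = (859.0 − 858.6) / (90 − 0) = +0.004444
∂h/∂y = (858.9 − 858.6) / (-70 − 0) = -0.004286
Flow direction (−∇h) has components (-0.004444 E, +0.004286 N).
Azimuth = atan2(E, N) = atan2(-0.004444, +0.004286) = 314.0° ≈ 314°.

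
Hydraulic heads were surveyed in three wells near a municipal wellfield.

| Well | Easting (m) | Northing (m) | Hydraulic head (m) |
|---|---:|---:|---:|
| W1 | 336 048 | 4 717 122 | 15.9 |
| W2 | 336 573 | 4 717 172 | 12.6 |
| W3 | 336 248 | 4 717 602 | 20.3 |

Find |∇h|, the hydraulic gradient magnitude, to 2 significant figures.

Differences from W1: to W2 (Δx, Δy, Δh) = (525, 50, -3.3); to W3 = (200, 480, +4.4).
Solve a·Δx + b·Δy = Δh: det = 525·480 − 200·50 = 242000.
∂h/∂x = [(-3.3)·480 − (+4.4)·50] / 242000 = -0.007455
∂h/∂y = [525·(+4.4) − 200·(-3.3)] / 242000 = +0.01227
|∇h| = √(-0.007455² + 0.01227²) = 0.01436

0.014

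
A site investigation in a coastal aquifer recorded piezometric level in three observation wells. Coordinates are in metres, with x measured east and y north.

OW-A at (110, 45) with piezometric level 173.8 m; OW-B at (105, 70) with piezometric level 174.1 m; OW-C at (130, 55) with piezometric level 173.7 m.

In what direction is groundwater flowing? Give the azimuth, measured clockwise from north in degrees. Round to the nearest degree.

Differences from OW-A: to OW-B (Δx, Δy, Δh) = (-5, 25, +0.3); to OW-C = (20, 10, -0.1).
Solve a·Δx + b·Δy = Δh: det = (-5)·10 − 20·25 = -550.
∂h/∂x = [(+0.3)·10 − (-0.1)·25] / -550 = -0.01000
∂h/∂y = [(-5)·(-0.1) − 20·(+0.3)] / -550 = +0.010000
Flow direction (−∇h) has components (+0.01000 E, -0.010000 N).
Azimuth = atan2(E, N) = atan2(+0.01000, -0.010000) = 135.0° ≈ 135°.

135°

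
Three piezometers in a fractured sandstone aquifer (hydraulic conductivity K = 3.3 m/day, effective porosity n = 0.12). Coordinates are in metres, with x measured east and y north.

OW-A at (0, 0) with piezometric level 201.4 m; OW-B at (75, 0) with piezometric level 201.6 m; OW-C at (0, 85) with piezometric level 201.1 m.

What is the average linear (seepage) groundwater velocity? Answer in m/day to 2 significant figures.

∂h/∂x = (201.6 − 201.4) / (75 − 0) = +0.002667
∂h/∂y = (201.1 − 201.4) / (85 − 0) = -0.003529
|∇h| = √(0.002667² + -0.003529²) = 0.004423
Seepage velocity v = K·i/n = 3.3 × 0.004423 / 0.12 = 0.1216 m/day.

0.12 m/day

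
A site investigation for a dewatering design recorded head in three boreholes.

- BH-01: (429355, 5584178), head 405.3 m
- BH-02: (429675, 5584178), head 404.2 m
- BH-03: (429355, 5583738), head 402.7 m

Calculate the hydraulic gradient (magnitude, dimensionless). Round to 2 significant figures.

∂h/∂x = (404.2 − 405.3) / (429675 − 429355) = -0.003438
∂h/∂y = (402.7 − 405.3) / (5583738 − 5584178) = +0.005909
|∇h| = √(-0.003438² + 0.005909²) = 0.006836

0.0068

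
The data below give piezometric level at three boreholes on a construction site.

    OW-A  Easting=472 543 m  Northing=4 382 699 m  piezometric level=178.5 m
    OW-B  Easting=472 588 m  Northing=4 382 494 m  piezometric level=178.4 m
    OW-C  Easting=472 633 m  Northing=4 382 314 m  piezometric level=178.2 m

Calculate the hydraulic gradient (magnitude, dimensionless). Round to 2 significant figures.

0.021

Three-point gradient (reference OW-A): Δ to OW-B = (45, -205, -0.1), Δ to OW-C = (90, -385, -0.3).
∂h/∂x = -0.02044, ∂h/∂y = -0.004000 (det = 1125).
|∇h| = √(-0.02044² + -0.004000²) = 0.02083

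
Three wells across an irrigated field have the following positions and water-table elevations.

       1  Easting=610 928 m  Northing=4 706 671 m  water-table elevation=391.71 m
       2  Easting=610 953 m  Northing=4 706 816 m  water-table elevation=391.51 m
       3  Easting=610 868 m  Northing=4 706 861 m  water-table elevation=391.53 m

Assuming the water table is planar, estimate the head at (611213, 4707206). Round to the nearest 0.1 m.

With h = a·x + b·y + c and 1 as origin, the differences give:
  25·a + 145·b = -0.20
  (-60)·a + 190·b = -0.18
Eliminate b (×190 and ×145, subtract): 13450·a = -11.900 → a = ∂h/∂x = -0.0008848
Back-substitute: b = ∂h/∂y = -0.001227.
h(611213, 4707206) = 391.71 + (-0.0008848)·(285) + (-0.001227)·(535) = 391.71 -0.252 -0.656 = 390.802 m.

390.8 m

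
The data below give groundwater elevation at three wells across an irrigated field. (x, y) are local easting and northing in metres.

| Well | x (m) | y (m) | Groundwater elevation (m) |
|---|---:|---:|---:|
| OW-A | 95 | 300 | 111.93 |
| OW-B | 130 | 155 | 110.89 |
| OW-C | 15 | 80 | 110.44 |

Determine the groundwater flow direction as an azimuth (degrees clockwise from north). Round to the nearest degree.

Three-point gradient (reference OW-A): Δ to OW-B = (35, -145, -1.04), Δ to OW-C = (-80, -220, -1.49).
∂h/∂x = -0.0006606, ∂h/∂y = +0.007013 (det = -19300).
Flow direction (−∇h) has components (+0.0006606 E, -0.007013 N).
Azimuth = atan2(E, N) = atan2(+0.0006606, -0.007013) = 174.6° ≈ 175°.

175°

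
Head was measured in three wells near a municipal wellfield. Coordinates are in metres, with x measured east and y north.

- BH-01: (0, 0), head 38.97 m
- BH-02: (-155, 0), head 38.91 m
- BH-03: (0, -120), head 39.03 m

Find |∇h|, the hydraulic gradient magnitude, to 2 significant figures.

∂h/∂x = (38.91 − 38.97) / (-155 − 0) = +0.0003871
∂h/∂y = (39.03 − 38.97) / (-120 − 0) = -0.0005000
|∇h| = √(0.0003871² + -0.0005000²) = 0.0006323

0.00063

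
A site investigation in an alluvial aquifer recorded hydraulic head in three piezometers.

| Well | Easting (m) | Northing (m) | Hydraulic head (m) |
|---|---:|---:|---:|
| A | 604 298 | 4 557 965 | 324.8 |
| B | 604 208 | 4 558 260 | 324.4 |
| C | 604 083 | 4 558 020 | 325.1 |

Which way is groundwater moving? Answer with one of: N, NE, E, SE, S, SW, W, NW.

NE

Taking A as reference: B−A = (-90, 295, -0.4); C−A = (-215, 55, +0.3).
Solve a·Δx + b·Δy = Δh: det = (-90)·55 − (-215)·295 = 58475.
∂h/∂x = [(-0.4)·55 − (+0.3)·295] / 58475 = -0.001890
∂h/∂y = [(-90)·(+0.3) − (-215)·(-0.4)] / 58475 = -0.001932
Flow = −∇h = (+0.001890 east, +0.001932 north), which points northeast.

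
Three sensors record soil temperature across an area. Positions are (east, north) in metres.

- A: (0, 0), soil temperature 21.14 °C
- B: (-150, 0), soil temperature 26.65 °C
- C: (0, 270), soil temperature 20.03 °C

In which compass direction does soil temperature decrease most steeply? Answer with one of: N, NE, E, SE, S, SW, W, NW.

∂T/∂x = (26.65 − 21.14) / (-150 − 0) = -0.03673
∂T/∂y = (20.03 − 21.14) / (270 − 0) = -0.004111
Steepest decrease is along −∇f = (+0.03673 E, +0.004111 N) → east.

E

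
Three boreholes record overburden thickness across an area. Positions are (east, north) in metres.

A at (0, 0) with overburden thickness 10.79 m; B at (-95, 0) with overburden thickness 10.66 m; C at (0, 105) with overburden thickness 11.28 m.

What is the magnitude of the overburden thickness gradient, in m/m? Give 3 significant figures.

∂d/∂x = (10.66 − 10.79) / (-95 − 0) = +0.001368
∂d/∂y = (11.28 − 10.79) / (105 − 0) = +0.004667
|∇f| = √(0.001368² + 0.004667²) = 0.004863 m/m

0.00486 m/m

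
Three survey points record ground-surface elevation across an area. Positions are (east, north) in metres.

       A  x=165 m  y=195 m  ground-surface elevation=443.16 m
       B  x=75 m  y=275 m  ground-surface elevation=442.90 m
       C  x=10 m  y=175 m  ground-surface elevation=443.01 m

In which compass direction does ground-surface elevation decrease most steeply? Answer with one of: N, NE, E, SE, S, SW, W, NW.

NW

Differences from A: to B (Δx, Δy, Δh) = (-90, 80, -0.26); to C = (-155, -20, -0.15).
Solve a·Δx + b·Δy = Δz: det = (-90)·(-20) − (-155)·80 = 14200.
∂z/∂x = [(-0.26)·(-20) − (-0.15)·80] / 14200 = +0.001211
∂z/∂y = [(-90)·(-0.15) − (-155)·(-0.26)] / 14200 = -0.001887
Steepest decrease is along −∇f = (-0.001211 E, +0.001887 N) → northwest.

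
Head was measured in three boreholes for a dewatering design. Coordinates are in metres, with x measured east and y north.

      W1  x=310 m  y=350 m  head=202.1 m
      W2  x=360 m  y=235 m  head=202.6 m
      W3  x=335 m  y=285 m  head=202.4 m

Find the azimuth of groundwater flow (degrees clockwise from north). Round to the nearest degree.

039°

Differences from W1: to W2 (Δx, Δy, Δh) = (50, -115, +0.5); to W3 = (25, -65, +0.3).
Solve a·Δx + b·Δy = Δh: det = 50·(-65) − 25·(-115) = -375.
∂h/∂x = [(+0.5)·(-65) − (+0.3)·(-115)] / -375 = -0.005333
∂h/∂y = [50·(+0.3) − 25·(+0.5)] / -375 = -0.006667
Flow direction (−∇h) has components (+0.005333 E, +0.006667 N).
Azimuth = atan2(E, N) = atan2(+0.005333, +0.006667) = 38.7° ≈ 039°.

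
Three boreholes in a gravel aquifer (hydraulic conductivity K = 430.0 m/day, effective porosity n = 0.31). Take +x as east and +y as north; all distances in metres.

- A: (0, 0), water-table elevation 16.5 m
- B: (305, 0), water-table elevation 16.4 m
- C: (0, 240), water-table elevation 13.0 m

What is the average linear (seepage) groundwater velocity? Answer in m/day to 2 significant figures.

20 m/day

∂h/∂x = (16.4 − 16.5) / (305 − 0) = -0.0003279
∂h/∂y = (13.0 − 16.5) / (240 − 0) = -0.01458
|∇h| = √(-0.0003279² + -0.01458²) = 0.01458
Seepage velocity v = K·i/n = 430.0 × 0.01458 / 0.31 = 20.22 m/day.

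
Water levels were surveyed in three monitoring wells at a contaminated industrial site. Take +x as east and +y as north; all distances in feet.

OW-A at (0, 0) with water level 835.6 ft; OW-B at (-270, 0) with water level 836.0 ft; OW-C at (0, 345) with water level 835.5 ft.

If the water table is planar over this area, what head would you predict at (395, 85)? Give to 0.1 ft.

∂h/∂x = (836.0 − 835.6) / (-270 − 0) = -0.001481
∂h/∂y = (835.5 − 835.6) / (345 − 0) = -0.0002899
h(395, 85) = 835.6 + (-0.001481)·(395) + (-0.0002899)·(85) = 835.6 -0.585 -0.025 = 834.990 ft.

835.0 ft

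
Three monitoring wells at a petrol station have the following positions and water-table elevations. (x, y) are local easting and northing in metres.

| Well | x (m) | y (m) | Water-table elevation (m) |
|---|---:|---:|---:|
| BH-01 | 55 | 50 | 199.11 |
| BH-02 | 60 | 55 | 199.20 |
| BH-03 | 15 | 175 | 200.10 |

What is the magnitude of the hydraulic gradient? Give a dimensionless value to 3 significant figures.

Taking BH-01 as reference: BH-02−BH-01 = (5, 5, +0.09); BH-03−BH-01 = (-40, 125, +0.99).
Determinant of the coordinate differences = 5·125 − (-40)·5 = 825.
∂h/∂x = [(+0.09)·125 − (+0.99)·5] / 825 = +0.007636
∂h/∂y = [5·(+0.99) − (-40)·(+0.09)] / 825 = +0.01036
|∇h| = √(0.007636² + 0.01036²) = 0.01287

0.0129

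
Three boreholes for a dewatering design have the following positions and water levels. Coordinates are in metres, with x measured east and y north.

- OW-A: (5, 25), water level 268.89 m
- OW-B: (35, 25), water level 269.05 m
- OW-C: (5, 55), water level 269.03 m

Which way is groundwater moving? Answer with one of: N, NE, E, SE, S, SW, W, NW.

Three-point gradient (reference OW-A): Δ to OW-B = (30, 0, +0.16), Δ to OW-C = (0, 30, +0.14).
∂h/∂x = +0.005333, ∂h/∂y = +0.004667 (det = 900).
Flow = −∇h = (-0.005333 east, -0.004667 north), which points southwest.

SW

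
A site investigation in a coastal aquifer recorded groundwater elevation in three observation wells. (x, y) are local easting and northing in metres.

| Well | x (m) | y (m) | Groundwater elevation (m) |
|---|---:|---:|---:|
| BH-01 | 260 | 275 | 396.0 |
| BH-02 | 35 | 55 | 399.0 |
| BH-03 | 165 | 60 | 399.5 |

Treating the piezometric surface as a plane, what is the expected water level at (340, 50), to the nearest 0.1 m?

400.5 m

Taking BH-01 as reference: BH-02−BH-01 = (-225, -220, +3.0); BH-03−BH-01 = (-95, -215, +3.5).
Solve a·Δx + b·Δy = Δh: det = (-225)·(-215) − (-95)·(-220) = 27475.
∂h/∂x = [(+3.0)·(-215) − (+3.5)·(-220)] / 27475 = +0.004550
∂h/∂y = [(-225)·(+3.5) − (-95)·(+3.0)] / 27475 = -0.01829
h(340, 50) = 396.0 + (+0.004550)·(80) + (-0.01829)·(-225) = 396.0 +0.364 +4.115 = 400.479 m.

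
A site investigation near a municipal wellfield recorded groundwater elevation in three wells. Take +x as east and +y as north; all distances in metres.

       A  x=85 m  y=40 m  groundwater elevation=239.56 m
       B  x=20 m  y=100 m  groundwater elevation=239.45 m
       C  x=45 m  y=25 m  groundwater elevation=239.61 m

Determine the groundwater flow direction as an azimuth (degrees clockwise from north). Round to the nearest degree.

Three-point gradient (reference A): Δ to B = (-65, 60, -0.11), Δ to C = (-40, -15, +0.05).
∂h/∂x = -0.0004000, ∂h/∂y = -0.002267 (det = 3375).
Flow direction (−∇h) has components (+0.0004000 E, +0.002267 N).
Azimuth = atan2(E, N) = atan2(+0.0004000, +0.002267) = 10.0° ≈ 010°.

010°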